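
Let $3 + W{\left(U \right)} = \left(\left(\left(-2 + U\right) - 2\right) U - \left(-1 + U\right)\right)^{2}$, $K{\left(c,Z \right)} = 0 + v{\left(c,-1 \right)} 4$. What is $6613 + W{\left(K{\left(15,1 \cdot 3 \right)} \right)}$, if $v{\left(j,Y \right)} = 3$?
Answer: $13835$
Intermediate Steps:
$K{\left(c,Z \right)} = 12$ ($K{\left(c,Z \right)} = 0 + 3 \cdot 4 = 0 + 12 = 12$)
$W{\left(U \right)} = -3 + \left(1 - U + U \left(-4 + U\right)\right)^{2}$ ($W{\left(U \right)} = -3 + \left(\left(\left(-2 + U\right) - 2\right) U - \left(-1 + U\right)\right)^{2} = -3 + \left(\left(-4 + U\right) U - \left(-1 + U\right)\right)^{2} = -3 + \left(U \left(-4 + U\right) - \left(-1 + U\right)\right)^{2} = -3 + \left(1 - U + U \left(-4 + U\right)\right)^{2}$)
$6613 + W{\left(K{\left(15,1 \cdot 3 \right)} \right)} = 6613 - \left(3 - \left(1 + 12^{2} - 60\right)^{2}\right) = 6613 - \left(3 - \left(1 + 144 - 60\right)^{2}\right) = 6613 - \left(3 - 85^{2}\right) = 6613 + \left(-3 + 7225\right) = 6613 + 7222 = 13835$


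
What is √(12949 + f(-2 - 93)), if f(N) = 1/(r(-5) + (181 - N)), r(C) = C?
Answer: 2*√237746945/271 ≈ 113.79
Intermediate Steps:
f(N) = 1/(176 - N) (f(N) = 1/(-5 + (181 - N)) = 1/(176 - N))
√(12949 + f(-2 - 93)) = √(12949 - 1/(-176 + (-2 - 93))) = √(12949 - 1/(-176 - 95)) = √(12949 - 1/(-271)) = √(12949 - 1*(-1/271)) = √(12949 + 1/271) = √(3509180/271) = 2*√237746945/271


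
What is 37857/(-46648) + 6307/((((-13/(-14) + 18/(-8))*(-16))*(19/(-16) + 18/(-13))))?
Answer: -107841432019/923397160 ≈ -116.79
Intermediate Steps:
37857/(-46648) + 6307/((((-13/(-14) + 18/(-8))*(-16))*(19/(-16) + 18/(-13)))) = 37857*(-1/46648) + 6307/((((-13*(-1/14) + 18*(-⅛))*(-16))*(19*(-1/16) + 18*(-1/13)))) = -37857/46648 + 6307/((((13/14 - 9/4)*(-16))*(-19/16 - 18/13))) = -37857/46648 + 6307/((-37/28*(-16)*(-535/208))) = -37857/46648 + 6307/(((148/7)*(-535/208))) = -37857/46648 + 6307/(-19795/364) = -37857/46648 + 6307*(-364/19795) = -37857/46648 - 2295748/19795 = -107841432019/923397160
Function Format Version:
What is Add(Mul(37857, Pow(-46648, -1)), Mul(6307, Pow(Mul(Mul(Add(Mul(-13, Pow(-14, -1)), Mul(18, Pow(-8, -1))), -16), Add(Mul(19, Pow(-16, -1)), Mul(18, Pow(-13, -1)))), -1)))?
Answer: Rational(-107841432019, 923397160) ≈ -116.79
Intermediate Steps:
Add(Mul(37857, Pow(-46648, -1)), Mul(6307, Pow(Mul(Mul(Add(Mul(-13, Pow(-14, -1)), Mul(18, Pow(-8, -1))), -16), Add(Mul(19, Pow(-16, -1)), Mul(18, Pow(-13, -1)))), -1))) = Add(Mul(37857, Rational(-1, 46648)), Mul(6307, Pow(Mul(Mul(Add(Mul(-13, Rational(-1, 14)), Mul(18, Rational(-1, 8))), -16), Add(Mul(19, Rational(-1, 16)), Mul(18, Rational(-1, 13)))), -1))) = Add(Rational(-37857, 46648), Mul(6307, Pow(Mul(Mul(Add(Rational(13, 14), Rational(-9, 4)), -16), Add(Rational(-19, 16), Rational(-18, 13))), -1))) = Add(Rational(-37857, 46648), Mul(6307, Pow(Mul(Mul(Rational(-37, 28), -16), Rational(-535, 208)), -1))) = Add(Rational(-37857, 46648), Mul(6307, Pow(Mul(Rational(148, 7), Rational(-535, 208)), -1))) = Add(Rational(-37857, 46648), Mul(6307, Pow(Rational(-19795, 364), -1))) = Add(Rational(-37857, 46648), Mul(6307, Rational(-364, 19795))) = Add(Rational(-37857, 46648), Rational(-2295748, 19795)) = Rational(-107841432019, 923397160)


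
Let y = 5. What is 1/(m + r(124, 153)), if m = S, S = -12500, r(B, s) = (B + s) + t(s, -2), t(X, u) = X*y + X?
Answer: -1/11305 ≈ -8.8456e-5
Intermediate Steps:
t(X, u) = 6*X (t(X, u) = X*5 + X = 5*X + X = 6*X)
r(B, s) = B + 7*s (r(B, s) = (B + s) + 6*s = B + 7*s)
m = -12500
1/(m + r(124, 153)) = 1/(-12500 + (124 + 7*153)) = 1/(-12500 + (124 + 1071)) = 1/(-12500 + 1195) = 1/(-11305) = -1/11305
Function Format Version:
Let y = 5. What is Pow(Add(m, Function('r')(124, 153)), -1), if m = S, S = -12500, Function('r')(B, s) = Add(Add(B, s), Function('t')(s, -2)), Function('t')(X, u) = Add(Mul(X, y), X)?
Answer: Rational(-1, 11305) ≈ -8.8456e-5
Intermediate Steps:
Function('t')(X, u) = Mul(6, X) (Function('t')(X, u) = Add(Mul(X, 5), X) = Add(Mul(5, X), X) = Mul(6, X))
Function('r')(B, s) = Add(B, Mul(7, s)) (Function('r')(B, s) = Add(Add(B, s), Mul(6, s)) = Add(B, Mul(7, s)))
m = -12500
Pow(Add(m, Function('r')(124, 153)), -1) = Pow(Add(-12500, Add(124, Mul(7, 153))), -1) = Pow(Add(-12500, Add(124, 1071)), -1) = Pow(Add(-12500, 1195), -1) = Pow(-11305, -1) = Rational(-1, 11305)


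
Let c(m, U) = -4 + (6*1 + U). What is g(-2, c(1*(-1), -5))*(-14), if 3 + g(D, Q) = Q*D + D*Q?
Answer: -126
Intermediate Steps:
c(m, U) = 2 + U (c(m, U) = -4 + (6 + U) = 2 + U)
g(D, Q) = -3 + 2*D*Q (g(D, Q) = -3 + (Q*D + D*Q) = -3 + (D*Q + D*Q) = -3 + 2*D*Q)
g(-2, c(1*(-1), -5))*(-14) = (-3 + 2*(-2)*(2 - 5))*(-14) = (-3 + 2*(-2)*(-3))*(-14) = (-3 + 12)*(-14) = 9*(-14) = -126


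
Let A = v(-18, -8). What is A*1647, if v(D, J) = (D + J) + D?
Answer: -72468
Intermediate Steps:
v(D, J) = J + 2*D
A = -44 (A = -8 + 2*(-18) = -8 - 36 = -44)
A*1647 = -44*1647 = -72468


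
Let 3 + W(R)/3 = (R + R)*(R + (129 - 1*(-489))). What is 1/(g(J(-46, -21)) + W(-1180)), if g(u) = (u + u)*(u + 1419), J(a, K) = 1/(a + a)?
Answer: 4232/16838790085 ≈ 2.5132e-7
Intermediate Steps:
J(a, K) = 1/(2*a)
W(R) = -9 + 6*R*(618 + R) (W(R) = -9 + 3*((R + R)*(R + (129 - 1*(-489)))) = -9 + 3*((2*R)*(R + (129 + 489))) = -9 + 3*((2*R)*(R + 618)) = -9 + 3*((2*R)*(618 + R)) = -9 + 3*(2*R*(618 + R)) = -9 + 6*R*(618 + R))
g(u) = 2*u*(1419 + u) (g(u) = (2*u)*(1419 + u) = 2*u*(1419 + u))
1/(g(J(-46, -21)) + W(-1180)) = 1/(2*((1/2)/(-46))*(1419 + (1/2)/(-46)) + (-9 + 6*(-1180)**2 + 3708*(-1180))) = 1/(2*((1/2)*(-1/46))*(1419 + (1/2)*(-1/46)) + (-9 + 6*1392400 - 4375440)) = 1/(2*(-1/92)*(1419 - 1/92) + (-9 + 8354400 - 4375440)) = 1/(2*(-1/92)*(130547/92) + 3978951) = 1/(-130547/4232 + 3978951) = 1/(16838790085/4232) = 4232/16838790085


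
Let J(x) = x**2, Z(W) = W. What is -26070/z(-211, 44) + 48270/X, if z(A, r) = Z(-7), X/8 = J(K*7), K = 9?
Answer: 19716965/5292 ≈ 3725.8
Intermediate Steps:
X = 31752 (X = 8*(9*7)**2 = 8*63**2 = 8*3969 = 31752)
z(A, r) = -7
-26070/z(-211, 44) + 48270/X = -26070/(-7) + 48270/31752 = -26070*(-1/7) + 48270*(1/31752) = 26070/7 + 8045/5292 = 19716965/5292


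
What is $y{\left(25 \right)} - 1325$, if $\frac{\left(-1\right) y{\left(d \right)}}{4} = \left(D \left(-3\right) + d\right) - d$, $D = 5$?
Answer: $-1265$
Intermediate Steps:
$y{\left(d \right)} = 60$ ($y{\left(d \right)} = - 4 \left(\left(5 \left(-3\right) + d\right) - d\right) = - 4 \left(\left(-15 + d\right) - d\right) = \left(-4\right) \left(-15\right) = 60$)
$y{\left(25 \right)} - 1325 = 60 - 1325 = -1265$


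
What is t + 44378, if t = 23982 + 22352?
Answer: 90712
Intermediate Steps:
t = 46334
t + 44378 = 46334 + 44378 = 90712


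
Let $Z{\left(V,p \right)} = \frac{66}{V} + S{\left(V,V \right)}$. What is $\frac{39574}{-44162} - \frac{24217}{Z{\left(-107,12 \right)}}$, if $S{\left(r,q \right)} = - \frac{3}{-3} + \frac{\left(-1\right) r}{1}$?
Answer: $- \frac{57444059369}{253710690} \approx -226.42$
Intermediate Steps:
$S{\left(r,q \right)} = 1 - r$ ($S{\left(r,q \right)} = \left(-3\right) \left(- \frac{1}{3}\right) + - r 1 = 1 - r$)
$Z{\left(V,p \right)} = 1 - V + \frac{66}{V}$ ($Z{\left(V,p \right)} = \frac{66}{V} - \left(-1 + V\right) = 1 - V + \frac{66}{V}$)
$\frac{39574}{-44162} - \frac{24217}{Z{\left(-107,12 \right)}} = \frac{39574}{-44162} - \frac{24217}{1 - -107 + \frac{66}{-107}} = 39574 \left(- \frac{1}{44162}\right) - \frac{24217}{1 + 107 + 66 \left(- \frac{1}{107}\right)} = - \frac{19787}{22081} - \frac{24217}{1 + 107 - \frac{66}{107}} = - \frac{19787}{22081} - \frac{24217}{\frac{11490}{107}} = - \frac{19787}{22081} - \frac{2591219}{11490} = - \frac{57444059369}{253710690}$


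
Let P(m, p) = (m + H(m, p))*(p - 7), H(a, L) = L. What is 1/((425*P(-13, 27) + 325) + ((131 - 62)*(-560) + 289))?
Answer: 1/80974 ≈ 1.2350e-5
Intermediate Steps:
P(m, p) = (-7 + p)*(m + p) (P(m, p) = (m + p)*(p - 7) = (m + p)*(-7 + p) = (-7 + p)*(m + p))
1/((425*P(-13, 27) + 325) + ((131 - 62)*(-560) + 289)) = 1/((425*(27² - 7*(-13) - 7*27 - 13*27) + 325) + ((131 - 62)*(-560) + 289)) = 1/((425*(729 + 91 - 189 - 351) + 325) + (69*(-560) + 289)) = 1/((425*280 + 325) + (-38640 + 289)) = 1/((119000 + 325) - 38351) = 1/(119325 - 38351) = 1/80974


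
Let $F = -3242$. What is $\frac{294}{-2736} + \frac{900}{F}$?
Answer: $- \frac{284629}{739176} \approx -0.38506$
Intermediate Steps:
$\frac{294}{-2736} + \frac{900}{F} = \frac{294}{-2736} + \frac{900}{-3242} = 294 \left(- \frac{1}{2736}\right) + 900 \left(- \frac{1}{3242}\right) = - \frac{49}{456} - \frac{450}{1621} = - \frac{284629}{739176}$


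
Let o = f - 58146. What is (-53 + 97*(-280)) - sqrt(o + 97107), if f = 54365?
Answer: -27213 - sqrt(93326) ≈ -27519.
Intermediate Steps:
o = -3781 (o = 54365 - 58146 = -3781)
(-53 + 97*(-280)) - sqrt(o + 97107) = (-53 + 97*(-280)) - sqrt(-3781 + 97107) = (-53 - 27160) - sqrt(93326) = -27213 - sqrt(93326)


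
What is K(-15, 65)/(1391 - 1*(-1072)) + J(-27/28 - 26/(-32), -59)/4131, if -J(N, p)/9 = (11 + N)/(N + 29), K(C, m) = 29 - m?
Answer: -77341/5010563 ≈ -0.015436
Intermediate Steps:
J(N, p) = -9*(11 + N)/(29 + N) (J(N, p) = -9*(11 + N)/(N + 29) = -9*(11 + N)/(29 + N))
K(-15, 65)/(1391 - 1*(-1072)) + J(-27/28 - 26/(-32), -59)/4131 = (29 - 1*65)/(1391 - 1*(-1072)) + (9*(-11 - (-27/28 - 26/(-32)))/(29 + (-27/28 - 26/(-32))))/4131 = (29 - 65)/(1391 + 1072) + (9*(-11 - (-27*1/28 - 26*(-1/32)))/(29 + (-27*1/28 - 26*(-1/32))))*(1/4131) = -36/2463 + (9*(-11 - (-27/28 + 13/16))/(29 + (-27/28 + 13/16)))*(1/4131) = -36*1/2463 + (9*(-11 - 1*(-17/112))/(29 - 17/112))*(1/4131) = -12/821 + (9*(-11 + 17/112)/(3231/112))*(1/4131) = -12/821 + (9*(112/3231)*(-1215/112))*(1/4131) = -12/821 - 1215/359*1/4131 = -12/821 - 5/6103 = -77341/5010563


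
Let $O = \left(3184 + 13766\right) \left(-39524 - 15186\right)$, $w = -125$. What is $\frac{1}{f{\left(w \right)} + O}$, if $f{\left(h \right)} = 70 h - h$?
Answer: $- \frac{1}{927343125} \approx -1.0783 \cdot 10^{-9}$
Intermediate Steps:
$O = -927334500$ ($O = 16950 \left(-54710\right) = -927334500$)
$f{\left(h \right)} = 69 h$
$\frac{1}{f{\left(w \right)} + O} = \frac{1}{69 \left(-125\right) - 927334500} = \frac{1}{-8625 - 927334500} = \frac{1}{-927343125} = - \frac{1}{927343125}$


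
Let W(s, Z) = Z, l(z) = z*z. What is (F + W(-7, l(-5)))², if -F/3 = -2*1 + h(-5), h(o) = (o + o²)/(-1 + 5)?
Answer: 256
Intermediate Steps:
h(o) = o/4 + o²/4 (h(o) = (o + o²)/4 = (o + o²)*(¼) = o/4 + o²/4)
l(z) = z²
F = -9 (F = -3*(-2*1 + (¼)*(-5)*(1 - 5)) = -3*(-2 + (¼)*(-5)*(-4)) = -3*(-2 + 5) = -3*3 = -9)
(F + W(-7, l(-5)))² = (-9 + (-5)²)² = (-9 + 25)² = 16² = 256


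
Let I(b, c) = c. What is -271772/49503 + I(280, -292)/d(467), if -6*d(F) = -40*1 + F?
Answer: -29317388/21137781 ≈ -1.3870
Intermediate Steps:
d(F) = 20/3 - F/6 (d(F) = -(-40*1 + F)/6 = -(-40 + F)/6 = 20/3 - F/6)
-271772/49503 + I(280, -292)/d(467) = -271772/49503 - 292/(20/3 - ⅙*467) = -271772*1/49503 - 292/(20/3 - 467/6) = -271772/49503 - 292/(-427/6) = -271772/49503 - 292*(-6/427) = -271772/49503 + 1752/427 = -29317388/21137781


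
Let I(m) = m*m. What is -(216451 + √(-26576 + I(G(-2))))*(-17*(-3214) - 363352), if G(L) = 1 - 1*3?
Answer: 66821454014 + 617428*I*√6643 ≈ 6.6821e+10 + 5.0323e+7*I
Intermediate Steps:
G(L) = -2 (G(L) = 1 - 3 = -2)
I(m) = m²
-(216451 + √(-26576 + I(G(-2))))*(-17*(-3214) - 363352) = -(216451 + √(-26576 + (-2)²))*(-17*(-3214) - 363352) = -(216451 + √(-26576 + 4))*(54638 - 363352) = -(216451 + √(-26572))*(-308714) = -(216451 + 2*I*√6643)*(-308714) = -(-66821454014 - 617428*I*√6643) = 66821454014 + 617428*I*√6643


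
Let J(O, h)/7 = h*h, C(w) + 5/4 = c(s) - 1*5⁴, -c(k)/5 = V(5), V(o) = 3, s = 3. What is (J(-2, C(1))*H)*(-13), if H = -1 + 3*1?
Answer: -598709475/8 ≈ -7.4839e+7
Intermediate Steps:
c(k) = -15 (c(k) = -5*3 = -15)
H = 2 (H = -1 + 3 = 2)
C(w) = -2565/4 (C(w) = -5/4 + (-15 - 1*5⁴) = -5/4 + (-15 - 1*625) = -5/4 + (-15 - 625) = -5/4 - 640 = -2565/4)
J(O, h) = 7*h² (J(O, h) = 7*(h*h) = 7*h²)
(J(-2, C(1))*H)*(-13) = ((7*(-2565/4)²)*2)*(-13) = ((7*(6579225/16))*2)*(-13) = ((46054575/16)*2)*(-13) = (46054575/8)*(-13) = -598709475/8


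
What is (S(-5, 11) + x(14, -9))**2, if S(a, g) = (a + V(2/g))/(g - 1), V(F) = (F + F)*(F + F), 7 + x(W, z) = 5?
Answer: 9054081/1464100 ≈ 6.1841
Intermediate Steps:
x(W, z) = -2 (x(W, z) = -7 + 5 = -2)
V(F) = 4*F**2 (V(F) = (2*F)*(2*F) = 4*F**2)
S(a, g) = (a + 16/g**2)/(-1 + g) (S(a, g) = (a + 4*(2/g)**2)/(g - 1) = (a + 4*(4/g**2))/(-1 + g) = (a + 16/g**2)/(-1 + g))
(S(-5, 11) + x(14, -9))**2 = ((16 - 5*11**2)/(11**2*(-1 + 11)) - 2)**2 = ((1/121)*(16 - 5*121)/10 - 2)**2 = ((1/121)*(1/10)*(16 - 605) - 2)**2 = ((1/121)*(1/10)*(-589) - 2)**2 = (-589/1210 - 2)**2 = (-3009/1210)**2 = 9054081/1464100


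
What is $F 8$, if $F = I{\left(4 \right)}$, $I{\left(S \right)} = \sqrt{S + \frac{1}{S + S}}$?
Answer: $2 \sqrt{66} \approx 16.248$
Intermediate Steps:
$I{\left(S \right)} = \sqrt{S + \frac{1}{2 S}}$
$F = \frac{\sqrt{66}}{4}$ ($F = \frac{\sqrt{\frac{2}{4} + 4 \cdot 4}}{2} = \frac{\sqrt{2 \cdot \frac{1}{4} + 16}}{2} = \frac{\sqrt{\frac{1}{2} + 16}}{2} = \frac{\sqrt{\frac{33}{2}}}{2} = \frac{\frac{1}{2} \sqrt{66}}{2} = \frac{\sqrt{66}}{4} \approx 2.031$)
$F 8 = \frac{\sqrt{66}}{4} \cdot 8 = 2 \sqrt{66}$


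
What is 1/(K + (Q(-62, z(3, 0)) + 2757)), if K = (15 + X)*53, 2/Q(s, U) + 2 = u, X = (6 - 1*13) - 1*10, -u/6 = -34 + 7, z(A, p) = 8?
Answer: 80/212081 ≈ 0.00037721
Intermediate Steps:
u = 162 (u = -6*(-34 + 7) = -6*(-27) = 162)
X = -17 (X = (6 - 13) - 10 = -7 - 10 = -17)
Q(s, U) = 1/80 (Q(s, U) = 2/(-2 + 162) = 2/160 = 2*(1/160) = 1/80)
K = -106 (K = (15 - 17)*53 = -2*53 = -106)
1/(K + (Q(-62, z(3, 0)) + 2757)) = 1/(-106 + (1/80 + 2757)) = 1/(-106 + 220561/80) = 1/(212081/80) = 80/212081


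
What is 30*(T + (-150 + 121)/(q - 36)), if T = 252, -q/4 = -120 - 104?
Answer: 650073/86 ≈ 7559.0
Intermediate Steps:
q = 896 (q = -4*(-120 - 104) = -4*(-224) = 896)
30*(T + (-150 + 121)/(q - 36)) = 30*(252 + (-150 + 121)/(896 - 36)) = 30*(252 - 29/860) = 30*(216691/860) = 650073/86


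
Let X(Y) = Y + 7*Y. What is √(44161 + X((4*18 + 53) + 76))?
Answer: √45769 ≈ 213.94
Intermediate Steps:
X(Y) = 8*Y
√(44161 + X((4*18 + 53) + 76)) = √(44161 + 8*((4*18 + 53) + 76)) = √(44161 + 8*((72 + 53) + 76)) = √(44161 + 8*(125 + 76)) = √(44161 + 8*201) = √(44161 + 1608) = √45769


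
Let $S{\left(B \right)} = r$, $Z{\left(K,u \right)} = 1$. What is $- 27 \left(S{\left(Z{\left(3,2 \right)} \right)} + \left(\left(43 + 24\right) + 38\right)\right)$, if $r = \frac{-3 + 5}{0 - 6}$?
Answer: $-2826$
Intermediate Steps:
$r = - \frac{1}{3}$ ($r = \frac{2}{-6} = 2 \left(- \frac{1}{6}\right) = - \frac{1}{3} \approx -0.33333$)
$S{\left(B \right)} = - \frac{1}{3}$
$- 27 \left(S{\left(Z{\left(3,2 \right)} \right)} + \left(\left(43 + 24\right) + 38\right)\right) = - 27 \left(- \frac{1}{3} + \left(\left(43 + 24\right) + 38\right)\right) = - 27 \left(- \frac{1}{3} + \left(67 + 38\right)\right) = - 27 \left(- \frac{1}{3} + 105\right) = \left(-27\right) \frac{314}{3} = -2826$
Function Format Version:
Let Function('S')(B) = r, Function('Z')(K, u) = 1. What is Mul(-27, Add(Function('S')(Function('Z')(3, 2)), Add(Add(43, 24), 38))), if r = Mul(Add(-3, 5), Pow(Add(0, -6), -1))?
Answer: -2826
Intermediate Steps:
r = Rational(-1, 3) (r = Mul(2, Pow(-6, -1)) = Mul(2, Rational(-1, 6)) = Rational(-1, 3) ≈ -0.33333)
Function('S')(B) = Rational(-1, 3)
Mul(-27, Add(Function('S')(Function('Z')(3, 2)), Add(Add(43, 24), 38))) = Mul(-27, Add(Rational(-1, 3), Add(Add(43, 24), 38))) = Mul(-27, Add(Rational(-1, 3), Add(67, 38))) = Mul(-27, Add(Rational(-1, 3), 105)) = Mul(-27, Rational(314, 3)) = -2826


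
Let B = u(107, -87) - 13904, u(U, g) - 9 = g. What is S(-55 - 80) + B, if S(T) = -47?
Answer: -14029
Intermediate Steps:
u(U, g) = 9 + g
B = -13982 (B = (9 - 87) - 13904 = -78 - 13904 = -13982)
S(-55 - 80) + B = -47 - 13982 = -14029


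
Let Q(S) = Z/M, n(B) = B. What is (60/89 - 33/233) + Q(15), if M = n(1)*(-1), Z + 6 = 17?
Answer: -217064/20737 ≈ -10.467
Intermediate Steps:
Z = 11 (Z = -6 + 17 = 11)
M = -1 (M = 1*(-1) = -1)
Q(S) = -11 (Q(S) = 11/(-1) = 11*(-1) = -11)
(60/89 - 33/233) + Q(15) = (60/89 - 33/233) - 11 = 11043/20737 - 11 = -217064/20737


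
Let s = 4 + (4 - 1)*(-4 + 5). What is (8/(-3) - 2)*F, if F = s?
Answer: -98/3 ≈ -32.667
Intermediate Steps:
s = 7 (s = 4 + 3*1 = 4 + 3 = 7)
F = 7
(8/(-3) - 2)*F = (8/(-3) - 2)*7 = (8*(-1/3) - 2)*7 = (-8/3 - 2)*7 = -14/3*7 = -98/3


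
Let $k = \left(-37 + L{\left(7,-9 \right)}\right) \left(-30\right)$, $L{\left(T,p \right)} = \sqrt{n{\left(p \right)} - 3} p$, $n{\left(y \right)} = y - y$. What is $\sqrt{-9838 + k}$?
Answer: $\sqrt{-8728 + 270 i \sqrt{3}} \approx 2.502 + 93.457 i$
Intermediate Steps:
$n{\left(y \right)} = 0$
$L{\left(T,p \right)} = i p \sqrt{3}$ ($L{\left(T,p \right)} = \sqrt{0 - 3} p = \sqrt{-3} p = i \sqrt{3} p = i p \sqrt{3}$)
$k = 1110 + 270 i \sqrt{3}$ ($k = \left(-37 + i \left(-9\right) \sqrt{3}\right) \left(-30\right) = \left(-37 - 9 i \sqrt{3}\right) \left(-30\right) = 1110 + 270 i \sqrt{3} \approx 1110.0 + 467.65 i$)
$\sqrt{-9838 + k} = \sqrt{-9838 + \left(1110 + 270 i \sqrt{3}\right)} = \sqrt{-8728 + 270 i \sqrt{3}}$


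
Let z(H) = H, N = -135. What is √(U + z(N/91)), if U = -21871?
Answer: 2*I*√45281509/91 ≈ 147.89*I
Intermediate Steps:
√(U + z(N/91)) = √(-21871 - 135/91) = √(-1990396/91) = 2*I*√45281509/91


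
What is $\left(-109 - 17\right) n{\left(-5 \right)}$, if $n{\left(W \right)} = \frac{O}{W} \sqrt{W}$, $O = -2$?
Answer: $- \frac{252 i \sqrt{5}}{5} \approx - 112.7 i$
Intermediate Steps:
$n{\left(W \right)} = - \frac{2}{\sqrt{W}}$ ($n{\left(W \right)} = - \frac{2}{W} \sqrt{W} = - \frac{2}{\sqrt{W}}$)
$\left(-109 - 17\right) n{\left(-5 \right)} = \left(-109 - 17\right) \left(- \frac{2}{i \sqrt{5}}\right) = - 126 \left(- 2 \left(- \frac{i \sqrt{5}}{5}\right)\right) = - 126 \frac{2 i \sqrt{5}}{5} = - \frac{252 i \sqrt{5}}{5}$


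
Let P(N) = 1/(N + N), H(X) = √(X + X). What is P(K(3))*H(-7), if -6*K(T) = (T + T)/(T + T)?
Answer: -3*I*√14 ≈ -11.225*I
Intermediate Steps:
H(X) = √2*√X (H(X) = √(2*X) = √2*√X)
K(T) = -⅙ (K(T) = -(T + T)/(6*(T + T)) = -2*T/(6*(2*T)) = -2*T*1/(2*T)/6 = -⅙*1 = -⅙)
P(N) = 1/(2*N)
P(K(3))*H(-7) = (1/(2*(-⅙)))*(√2*√(-7)) = ((½)*(-6))*(√2*(I*√7)) = -3*I*√14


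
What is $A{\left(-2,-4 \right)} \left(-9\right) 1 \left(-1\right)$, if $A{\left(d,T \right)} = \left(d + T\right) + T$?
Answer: $-90$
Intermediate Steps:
$A{\left(d,T \right)} = d + 2 T$ ($A{\left(d,T \right)} = \left(T + d\right) + T = d + 2 T$)
$A{\left(-2,-4 \right)} \left(-9\right) 1 \left(-1\right) = \left(-2 + 2 \left(-4\right)\right) \left(-9\right) 1 \left(-1\right) = \left(-2 - 8\right) \left(-9\right) \left(-1\right) = \left(-10\right) \left(-9\right) \left(-1\right) = 90 \left(-1\right) = -90$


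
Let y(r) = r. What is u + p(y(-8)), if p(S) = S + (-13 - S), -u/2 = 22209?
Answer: -44431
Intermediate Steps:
u = -44418 (u = -2*22209 = -44418)
p(S) = -13
u + p(y(-8)) = -44418 - 13 = -44431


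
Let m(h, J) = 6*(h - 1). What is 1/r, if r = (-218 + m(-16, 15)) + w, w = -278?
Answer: -1/598 ≈ -0.0016722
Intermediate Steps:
m(h, J) = -6 + 6*h (m(h, J) = 6*(-1 + h) = -6 + 6*h)
r = -598 (r = (-218 + (-6 + 6*(-16))) - 278 = (-218 + (-6 - 96)) - 278 = (-218 - 102) - 278 = -320 - 278 = -598)
1/r = 1/(-598) = -1/598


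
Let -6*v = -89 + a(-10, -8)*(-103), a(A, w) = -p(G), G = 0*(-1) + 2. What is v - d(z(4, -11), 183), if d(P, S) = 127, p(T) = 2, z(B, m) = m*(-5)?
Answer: -293/2 ≈ -146.50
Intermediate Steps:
G = 2 (G = 0 + 2 = 2)
z(B, m) = -5*m
a(A, w) = -2 (a(A, w) = -1*2 = -2)
v = -39/2 (v = -(-89 - 2*(-103))/6 = -(-89 + 206)/6 = -1/6*117 = -39/2 ≈ -19.500)
v - d(z(4, -11), 183) = -39/2 - 1*127 = -39/2 - 127 = -293/2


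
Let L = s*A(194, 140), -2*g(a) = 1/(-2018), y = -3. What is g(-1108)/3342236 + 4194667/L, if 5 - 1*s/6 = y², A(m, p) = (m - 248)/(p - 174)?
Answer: -120238816850740937/1092630424176 ≈ -1.1005e+5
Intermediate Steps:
A(m, p) = (-248 + m)/(-174 + p)
g(a) = 1/4036 (g(a) = -½/(-2018) = -½*(-1/2018) = 1/4036)
s = -24 (s = 30 - 6*(-3)² = 30 - 6*9 = 30 - 54 = -24)
L = -648/17 (L = -24*(-248 + 194)/(-174 + 140) = -24*(-54)/(-34) = -(-12)*(-54)/17 = -24*27/17 = -648/17 ≈ -38.118)
g(-1108)/3342236 + 4194667/L = (1/4036)/3342236 + 4194667/(-648/17) = (1/4036)*(1/3342236) + 4194667*(-17/648) = 1/13489264496 - 71309339/648 = -120238816850740937/1092630424176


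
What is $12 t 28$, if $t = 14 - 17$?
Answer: $-1008$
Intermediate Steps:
$t = -3$ ($t = 14 - 17 = -3$)
$12 t 28 = 12 \left(-3\right) 28 = \left(-36\right) 28 = -1008$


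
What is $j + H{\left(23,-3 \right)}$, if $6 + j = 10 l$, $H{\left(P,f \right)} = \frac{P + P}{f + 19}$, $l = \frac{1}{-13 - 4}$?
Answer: $- \frac{505}{136} \approx -3.7132$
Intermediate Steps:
$l = - \frac{1}{17}$ ($l = \frac{1}{-17} = - \frac{1}{17} \approx -0.058824$)
$H{\left(P,f \right)} = \frac{2 P}{19 + f}$
$j = - \frac{112}{17}$ ($j = -6 + 10 \left(- \frac{1}{17}\right) = -6 - \frac{10}{17} = - \frac{112}{17} \approx -6.5882$)
$j + H{\left(23,-3 \right)} = - \frac{112}{17} + 2 \cdot 23 \frac{1}{19 - 3} = - \frac{112}{17} + 2 \cdot 23 \cdot \frac{1}{16} = - \frac{112}{17} + \frac{23}{8} = - \frac{505}{136}$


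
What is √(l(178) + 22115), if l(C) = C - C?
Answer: √22115 ≈ 148.71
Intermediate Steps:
l(C) = 0
√(l(178) + 22115) = √(0 + 22115) = √22115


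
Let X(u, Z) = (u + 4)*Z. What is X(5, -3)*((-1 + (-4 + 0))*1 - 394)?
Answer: 10773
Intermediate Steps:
X(u, Z) = Z*(4 + u) (X(u, Z) = (4 + u)*Z = Z*(4 + u))
X(5, -3)*((-1 + (-4 + 0))*1 - 394) = (-3*(4 + 5))*((-1 + (-4 + 0))*1 - 394) = (-3*9)*((-1 - 4)*1 - 394) = -27*(-5*1 - 394) = -27*(-5 - 394) = -27*(-399) = 10773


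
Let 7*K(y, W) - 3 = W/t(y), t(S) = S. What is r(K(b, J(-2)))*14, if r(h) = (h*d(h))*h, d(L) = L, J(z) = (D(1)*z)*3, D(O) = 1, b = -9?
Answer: 2662/1323 ≈ 2.0121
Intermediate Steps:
J(z) = 3*z (J(z) = (1*z)*3 = z*3 = 3*z)
K(y, W) = 3/7 + W/(7*y) (K(y, W) = 3/7 + (W/y)/7 = 3/7 + W/(7*y))
r(h) = h**3 (r(h) = (h*h)*h = h**2*h = h**3)
r(K(b, J(-2)))*14 = ((1/7)*(3*(-2) + 3*(-9))/(-9))**3*14 = ((1/7)*(-1/9)*(-6 - 27))**3*14 = ((1/7)*(-1/9)*(-33))**3*14 = (11/21)**3*14 = (1331/9261)*14 = 2662/1323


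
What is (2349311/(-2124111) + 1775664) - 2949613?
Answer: -2493600333650/2124111 ≈ -1.1740e+6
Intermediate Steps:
(2349311/(-2124111) + 1775664) - 2949613 = (2349311*(-1/2124111) + 1775664) - 2949613 = (-2349311/2124111 + 1775664) - 2949613 = 3771705085393/2124111 - 2949613 = -2493600333650/2124111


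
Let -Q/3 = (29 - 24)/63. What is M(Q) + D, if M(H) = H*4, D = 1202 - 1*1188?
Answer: 274/21 ≈ 13.048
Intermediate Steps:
D = 14 (D = 1202 - 1188 = 14)
Q = -5/21 (Q = -3*(29 - 24)/63 = -15/63 = -3*5/63 = -5/21 ≈ -0.23810)
M(H) = 4*H
M(Q) + D = 4*(-5/21) + 14 = -20/21 + 14 = 274/21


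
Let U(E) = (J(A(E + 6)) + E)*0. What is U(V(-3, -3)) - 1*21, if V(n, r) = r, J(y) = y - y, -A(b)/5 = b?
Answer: -21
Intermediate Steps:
A(b) = -5*b
J(y) = 0
U(E) = 0 (U(E) = (0 + E)*0 = E*0 = 0)
U(V(-3, -3)) - 1*21 = 0 - 1*21 = 0 - 21 = -21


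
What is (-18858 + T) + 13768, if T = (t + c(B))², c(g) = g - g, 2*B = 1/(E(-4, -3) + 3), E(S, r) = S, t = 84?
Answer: 1966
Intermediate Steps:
B = -½ (B = 1/(2*(-4 + 3)) = (½)/(-1) = (½)*(-1) = -½ ≈ -0.50000)
c(g) = 0
T = 7056 (T = (84 + 0)² = 84² = 7056)
(-18858 + T) + 13768 = (-18858 + 7056) + 13768 = -11802 + 13768 = 1966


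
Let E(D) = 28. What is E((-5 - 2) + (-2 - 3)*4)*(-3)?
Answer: -84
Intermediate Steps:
E((-5 - 2) + (-2 - 3)*4)*(-3) = 28*(-3) = -84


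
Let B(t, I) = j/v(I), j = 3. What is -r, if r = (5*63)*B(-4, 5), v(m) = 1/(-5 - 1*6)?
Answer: 10395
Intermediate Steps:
v(m) = -1/11 (v(m) = 1/(-5 - 6) = 1/(-11) = -1/11)
B(t, I) = -33 (B(t, I) = 3/(-1/11) = 3*(-11) = -33)
r = -10395 (r = (5*63)*(-33) = 315*(-33) = -10395)
-r = -1*(-10395) = 10395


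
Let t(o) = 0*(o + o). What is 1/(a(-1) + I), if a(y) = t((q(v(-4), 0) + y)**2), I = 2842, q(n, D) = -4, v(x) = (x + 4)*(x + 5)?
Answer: 1/2842 ≈ 0.00035186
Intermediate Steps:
v(x) = (4 + x)*(5 + x)
t(o) = 0 (t(o) = 0*(2*o) = 0)
a(y) = 0
1/(a(-1) + I) = 1/(0 + 2842) = 1/2842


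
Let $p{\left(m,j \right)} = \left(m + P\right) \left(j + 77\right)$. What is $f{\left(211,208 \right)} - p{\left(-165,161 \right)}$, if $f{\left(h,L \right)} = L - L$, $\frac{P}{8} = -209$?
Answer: $437206$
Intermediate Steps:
$P = -1672$ ($P = 8 \left(-209\right) = -1672$)
$p{\left(m,j \right)} = \left(-1672 + m\right) \left(77 + j\right)$ ($p{\left(m,j \right)} = \left(m - 1672\right) \left(j + 77\right) = \left(-1672 + m\right) \left(77 + j\right)$)
$f{\left(h,L \right)} = 0$
$f{\left(211,208 \right)} - p{\left(-165,161 \right)} = 0 - \left(-128744 - 269192 + 77 \left(-165\right) + 161 \left(-165\right)\right) = 0 - \left(-128744 - 269192 - 12705 - 26565\right) = 0 - -437206 = 0 + 437206 = 437206$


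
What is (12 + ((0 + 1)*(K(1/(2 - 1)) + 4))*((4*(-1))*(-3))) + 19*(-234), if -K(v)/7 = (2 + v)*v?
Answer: -4638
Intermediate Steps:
K(v) = -7*v*(2 + v) (K(v) = -7*(2 + v)*v = -7*v*(2 + v))
(12 + ((0 + 1)*(K(1/(2 - 1)) + 4))*((4*(-1))*(-3))) + 19*(-234) = (12 + ((0 + 1)*(-7*(2 + 1/(2 - 1))/(2 - 1) + 4))*((4*(-1))*(-3))) + 19*(-234) = (12 + (1*(-7*(2 + 1/1)/1 + 4))*(-4*(-3))) - 4446 = (12 + (1*(-7*1*(2 + 1) + 4))*12) - 4446 = (12 + (1*(-7*1*3 + 4))*12) - 4446 = (12 + (1*(-21 + 4))*12) - 4446 = (12 + (1*(-17))*12) - 4446 = (12 - 17*12) - 4446 = (12 - 204) - 4446 = -192 - 4446 = -4638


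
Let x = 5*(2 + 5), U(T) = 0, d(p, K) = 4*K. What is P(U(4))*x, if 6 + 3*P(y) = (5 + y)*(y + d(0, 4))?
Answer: 2590/3 ≈ 863.33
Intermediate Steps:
P(y) = -2 + (5 + y)*(16 + y)/3 (P(y) = -2 + ((5 + y)*(y + 4*4))/3 = -2 + ((5 + y)*(y + 16))/3 = -2 + ((5 + y)*(16 + y))/3 = -2 + (5 + y)*(16 + y)/3)
x = 35 (x = 5*7 = 35)
P(U(4))*x = (74/3 + 7*0 + (⅓)*0²)*35 = (74/3 + 0 + (⅓)*0)*35 = (74/3 + 0 + 0)*35 = (74/3)*35 = 2590/3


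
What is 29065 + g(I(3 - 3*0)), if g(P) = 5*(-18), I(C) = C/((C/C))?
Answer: 28975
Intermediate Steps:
I(C) = C (I(C) = C/1 = C*1 = C)
g(P) = -90
29065 + g(I(3 - 3*0)) = 29065 - 90 = 28975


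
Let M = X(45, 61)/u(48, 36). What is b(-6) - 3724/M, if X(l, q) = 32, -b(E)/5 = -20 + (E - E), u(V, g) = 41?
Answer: -37371/8 ≈ -4671.4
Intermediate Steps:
b(E) = 100 (b(E) = -5*(-20 + (E - E)) = -5*(-20 + 0) = -5*(-20) = 100)
M = 32/41 ≈ 0.78049
b(-6) - 3724/M = 100 - 3724/32/41 = 100 - 3724*41/32 = 100 - 1*38171/8 = 100 - 38171/8 = -37371/8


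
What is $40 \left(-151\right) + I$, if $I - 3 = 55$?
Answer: $-5982$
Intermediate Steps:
$I = 58$ ($I = 3 + 55 = 58$)
$40 \left(-151\right) + I = 40 \left(-151\right) + 58 = -6040 + 58 = -5982$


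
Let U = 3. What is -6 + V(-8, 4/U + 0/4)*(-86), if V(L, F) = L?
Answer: 682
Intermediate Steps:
-6 + V(-8, 4/U + 0/4)*(-86) = -6 - 8*(-86) = -6 + 688 = 682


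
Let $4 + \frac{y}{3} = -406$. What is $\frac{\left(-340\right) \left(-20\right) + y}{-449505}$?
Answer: $- \frac{1114}{89901} \approx -0.012391$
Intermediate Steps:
$y = -1230$ ($y = -12 + 3 \left(-406\right) = -12 - 1218 = -1230$)
$\frac{\left(-340\right) \left(-20\right) + y}{-449505} = \frac{\left(-340\right) \left(-20\right) - 1230}{-449505} = \left(6800 - 1230\right) \left(- \frac{1}{449505}\right) = 5570 \left(- \frac{1}{449505}\right) = - \frac{1114}{89901}$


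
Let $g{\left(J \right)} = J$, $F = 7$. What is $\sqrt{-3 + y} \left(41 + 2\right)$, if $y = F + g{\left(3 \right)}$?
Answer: $43 \sqrt{7} \approx 113.77$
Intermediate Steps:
$y = 10$ ($y = 7 + 3 = 10$)
$\sqrt{-3 + y} \left(41 + 2\right) = \sqrt{-3 + 10} \left(41 + 2\right) = \sqrt{7} \cdot 43 = 43 \sqrt{7}$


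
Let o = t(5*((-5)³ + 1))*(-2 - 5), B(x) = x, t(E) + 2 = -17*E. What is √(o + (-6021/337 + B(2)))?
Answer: 9*I*√103448553/337 ≈ 271.63*I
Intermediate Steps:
t(E) = -2 - 17*E
o = -73766 (o = (-2 - 85*((-5)³ + 1))*(-2 - 5) = (-2 - 85*(-125 + 1))*(-7) = (-2 - 85*(-124))*(-7) = (-2 - 17*(-620))*(-7) = (-2 + 10540)*(-7) = 10538*(-7) = -73766)
√(o + (-6021/337 + B(2))) = √(-73766 + (-6021/337 + 2)) = √(-73766 - 5347/337) = √(-24864489/337) = 9*I*√103448553/337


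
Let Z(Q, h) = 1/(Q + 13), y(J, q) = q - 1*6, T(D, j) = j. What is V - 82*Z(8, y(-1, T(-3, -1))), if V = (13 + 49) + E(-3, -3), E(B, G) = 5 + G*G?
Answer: 1514/21 ≈ 72.095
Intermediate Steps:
E(B, G) = 5 + G²
y(J, q) = -6 + q (y(J, q) = q - 6 = -6 + q)
Z(Q, h) = 1/(13 + Q)
V = 76 (V = (13 + 49) + (5 + (-3)²) = 62 + (5 + 9) = 62 + 14 = 76)
V - 82*Z(8, y(-1, T(-3, -1))) = 76 - 82/(13 + 8) = 76 - 82/21 = 1514/21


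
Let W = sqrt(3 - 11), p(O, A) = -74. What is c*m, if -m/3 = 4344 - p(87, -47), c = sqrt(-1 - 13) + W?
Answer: 13254*I*(-sqrt(14) - 2*sqrt(2)) ≈ -87080.0*I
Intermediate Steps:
W = 2*I*sqrt(2) (W = sqrt(-8) = 2*I*sqrt(2) ≈ 2.8284*I)
c = I*sqrt(14) + 2*I*sqrt(2) (c = sqrt(-1 - 13) + 2*I*sqrt(2) = sqrt(-14) + 2*I*sqrt(2) = I*sqrt(14) + 2*I*sqrt(2) ≈ 6.5701*I)
m = -13254 (m = -3*(4344 - 1*(-74)) = -3*(4344 + 74) = -3*4418 = -13254)
c*m = (I*(sqrt(14) + 2*sqrt(2)))*(-13254) = -13254*I*(sqrt(14) + 2*sqrt(2))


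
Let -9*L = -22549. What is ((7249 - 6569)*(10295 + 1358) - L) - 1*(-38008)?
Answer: 71635883/9 ≈ 7.9595e+6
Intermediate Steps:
L = 22549/9 (L = -⅑*(-22549) = 22549/9 ≈ 2505.4)
((7249 - 6569)*(10295 + 1358) - L) - 1*(-38008) = ((7249 - 6569)*(10295 + 1358) - 1*22549/9) - 1*(-38008) = (680*11653 - 22549/9) + 38008 = (7924040 - 22549/9) + 38008 = 71293811/9 + 38008 = 71635883/9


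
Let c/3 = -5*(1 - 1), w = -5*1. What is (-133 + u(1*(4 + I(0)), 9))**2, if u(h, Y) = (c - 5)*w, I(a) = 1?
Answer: 11664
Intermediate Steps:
w = -5
c = 0 (c = 3*(-5*(1 - 1)) = 3*(-5*0) = 3*0 = 0)
u(h, Y) = 25 (u(h, Y) = (0 - 5)*(-5) = -5*(-5) = 25)
(-133 + u(1*(4 + I(0)), 9))**2 = (-133 + 25)**2 = (-108)**2 = 11664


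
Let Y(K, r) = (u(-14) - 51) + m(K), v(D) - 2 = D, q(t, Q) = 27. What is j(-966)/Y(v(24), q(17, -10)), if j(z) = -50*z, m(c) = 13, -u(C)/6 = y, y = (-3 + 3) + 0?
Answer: -24150/19 ≈ -1271.1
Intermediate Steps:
y = 0 (y = 0 + 0 = 0)
v(D) = 2 + D
u(C) = 0 (u(C) = -6*0 = 0)
Y(K, r) = -38 (Y(K, r) = (0 - 51) + 13 = -51 + 13 = -38)
j(-966)/Y(v(24), q(17, -10)) = -50*(-966)/(-38) = 48300*(-1/38) = -24150/19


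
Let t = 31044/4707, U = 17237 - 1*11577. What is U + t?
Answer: 8890888/1569 ≈ 5666.6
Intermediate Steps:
U = 5660 (U = 17237 - 11577 = 5660)
t = 10348/1569 (t = 31044*(1/4707) = 10348/1569 ≈ 6.5953)
U + t = 5660 + 10348/1569 = 8890888/1569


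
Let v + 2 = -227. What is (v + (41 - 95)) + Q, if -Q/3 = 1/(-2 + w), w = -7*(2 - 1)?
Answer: -848/3 ≈ -282.67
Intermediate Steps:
v = -229 (v = -2 - 227 = -229)
w = -7 (w = -7*1 = -7)
Q = 1/3 (Q = -3/(-2 - 7) = -3/(-9) = -3*(-1/9) = 1/3 ≈ 0.33333)
(v + (41 - 95)) + Q = (-229 + (41 - 95)) + 1/3 = (-229 - 54) + 1/3 = -283 + 1/3 = -848/3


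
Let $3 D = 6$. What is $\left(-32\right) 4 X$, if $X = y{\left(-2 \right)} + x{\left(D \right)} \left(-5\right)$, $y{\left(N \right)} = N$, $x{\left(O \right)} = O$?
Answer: $1536$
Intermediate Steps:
$D = 2$ ($D = \frac{1}{3} \cdot 6 = 2$)
$X = -12$ ($X = -2 + 2 \left(-5\right) = -2 - 10 = -12$)
$\left(-32\right) 4 X = \left(-32\right) 4 \left(-12\right) = \left(-128\right) \left(-12\right) = 1536$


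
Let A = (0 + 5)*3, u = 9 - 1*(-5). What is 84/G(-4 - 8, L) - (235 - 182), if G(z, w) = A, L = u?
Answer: -237/5 ≈ -47.400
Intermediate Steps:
u = 14 (u = 9 + 5 = 14)
L = 14
A = 15 (A = 5*3 = 15)
G(z, w) = 15
84/G(-4 - 8, L) - (235 - 182) = 84/15 - (235 - 182) = 84*(1/15) - 1*53 = 28/5 - 53 = -237/5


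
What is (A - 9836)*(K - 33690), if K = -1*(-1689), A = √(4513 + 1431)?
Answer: 314761836 - 64002*√1486 ≈ 3.1229e+8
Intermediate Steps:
A = 2*√1486 (A = √5944 = 2*√1486 ≈ 77.097)
K = 1689
(A - 9836)*(K - 33690) = (2*√1486 - 9836)*(1689 - 33690) = (-9836 + 2*√1486)*(-32001) = 314761836 - 64002*√1486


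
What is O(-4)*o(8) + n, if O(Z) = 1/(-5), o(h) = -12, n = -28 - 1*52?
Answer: -388/5 ≈ -77.600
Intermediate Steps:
n = -80 (n = -28 - 52 = -80)
O(Z) = -1/5
O(-4)*o(8) + n = -1/5*(-12) - 80 = 12/5 - 80 = -388/5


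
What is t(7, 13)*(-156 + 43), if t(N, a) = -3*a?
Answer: 4407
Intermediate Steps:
t(7, 13)*(-156 + 43) = (-3*13)*(-156 + 43) = -39*(-113) = 4407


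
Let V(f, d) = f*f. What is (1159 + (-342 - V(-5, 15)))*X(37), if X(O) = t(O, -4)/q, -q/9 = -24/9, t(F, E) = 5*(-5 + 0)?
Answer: -825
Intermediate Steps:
t(F, E) = -25 (t(F, E) = 5*(-5) = -25)
q = 24 (q = -(-216)/9 = -9*(-8/3) = 24)
V(f, d) = f²
X(O) = -25/24
(1159 + (-342 - V(-5, 15)))*X(37) = (1159 + (-342 - 1*(-5)²))*(-25/24) = (1159 + (-342 - 1*25))*(-25/24) = (1159 + (-342 - 25))*(-25/24) = (1159 - 367)*(-25/24) = 792*(-25/24) = -825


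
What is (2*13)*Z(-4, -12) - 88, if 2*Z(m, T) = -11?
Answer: -231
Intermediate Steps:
Z(m, T) = -11/2 (Z(m, T) = (½)*(-11) = -11/2)
(2*13)*Z(-4, -12) - 88 = (2*13)*(-11/2) - 88 = 26*(-11/2) - 88 = -143 - 88 = -231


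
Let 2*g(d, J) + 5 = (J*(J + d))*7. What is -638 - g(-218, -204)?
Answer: -603887/2 ≈ -3.0194e+5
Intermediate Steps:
g(d, J) = -5/2 + 7*J*(J + d)/2 (g(d, J) = -5/2 + ((J*(J + d))*7)/2 = -5/2 + (7*J*(J + d))/2 = -5/2 + 7*J*(J + d)/2)
-638 - g(-218, -204) = -638 - (-5/2 + (7/2)*(-204)² + (7/2)*(-204)*(-218)) = -638 - (-5/2 + (7/2)*41616 + 155652) = -638 - (-5/2 + 145656 + 155652) = -638 - 1*602611/2 = -638 - 602611/2 = -603887/2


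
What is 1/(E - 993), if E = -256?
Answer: -1/1249 ≈ -0.00080064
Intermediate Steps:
1/(E - 993) = 1/(-256 - 993) = 1/(-1249) = -1/1249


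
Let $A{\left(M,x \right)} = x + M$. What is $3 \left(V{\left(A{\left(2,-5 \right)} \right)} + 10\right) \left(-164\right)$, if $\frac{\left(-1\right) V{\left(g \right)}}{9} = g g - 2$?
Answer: $26076$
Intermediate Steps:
$A{\left(M,x \right)} = M + x$
$V{\left(g \right)} = 18 - 9 g^{2}$ ($V{\left(g \right)} = - 9 \left(g g - 2\right) = - 9 \left(g^{2} - 2\right) = - 9 \left(-2 + g^{2}\right) = 18 - 9 g^{2}$)
$3 \left(V{\left(A{\left(2,-5 \right)} \right)} + 10\right) \left(-164\right) = 3 \left(\left(18 - 9 \left(2 - 5\right)^{2}\right) + 10\right) \left(-164\right) = 3 \left(\left(18 - 9 \left(-3\right)^{2}\right) + 10\right) \left(-164\right) = 3 \left(\left(18 - 81\right) + 10\right) \left(-164\right) = 3 \left(-63 + 10\right) \left(-164\right) = 3 \left(-53\right) \left(-164\right) = \left(-159\right) \left(-164\right) = 26076$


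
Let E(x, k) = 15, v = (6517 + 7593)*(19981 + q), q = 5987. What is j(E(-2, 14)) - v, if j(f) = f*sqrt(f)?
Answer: -366408480 + 15*sqrt(15) ≈ -3.6641e+8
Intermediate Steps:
v = 366408480 (v = (6517 + 7593)*(19981 + 5987) = 14110*25968 = 366408480)
j(f) = f**(3/2)
j(E(-2, 14)) - v = 15**(3/2) - 1*366408480 = 15*sqrt(15) - 366408480 = -366408480 + 15*sqrt(15)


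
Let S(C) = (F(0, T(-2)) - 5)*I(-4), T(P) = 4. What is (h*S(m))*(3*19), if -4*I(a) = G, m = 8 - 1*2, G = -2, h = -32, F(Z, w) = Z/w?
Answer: 4560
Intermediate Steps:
m = 6 (m = 8 - 2 = 6)
I(a) = ½ (I(a) = -¼*(-2) = ½)
S(C) = -5/2 (S(C) = (0/4 - 5)*(½) = (0*(¼) - 5)*(½) = (0 - 5)*(½) = -5*½ = -5/2)
(h*S(m))*(3*19) = (-32*(-5/2))*(3*19) = 80*57 = 4560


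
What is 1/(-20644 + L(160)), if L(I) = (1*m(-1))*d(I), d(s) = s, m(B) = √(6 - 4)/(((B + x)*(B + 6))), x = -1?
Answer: -5161/106543556 + √2/26635889 ≈ -4.8387e-5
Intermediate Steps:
m(B) = √2/((-1 + B)*(6 + B)) (m(B) = √(6 - 4)/(((B - 1)*(B + 6))) = √2/(((-1 + B)*(6 + B))) = √2*(1/((-1 + B)*(6 + B))) = √2/((-1 + B)*(6 + B)))
L(I) = -I*√2/10 (L(I) = (1*(√2/(-6 + (-1)² + 5*(-1))))*I = (1*(√2/(-6 + 1 - 5)))*I = (1*(√2/(-10)))*I = (1*(√2*(-⅒)))*I = (1*(-√2/10))*I = (-√2/10)*I = -I*√2/10)
1/(-20644 + L(160)) = 1/(-20644 - ⅒*160*√2) = 1/(-20644 - 16*√2)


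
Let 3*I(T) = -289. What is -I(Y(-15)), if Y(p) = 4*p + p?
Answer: 289/3 ≈ 96.333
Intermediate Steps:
Y(p) = 5*p
I(T) = -289/3 (I(T) = (1/3)*(-289) = -289/3)
-I(Y(-15)) = -1*(-289/3) = 289/3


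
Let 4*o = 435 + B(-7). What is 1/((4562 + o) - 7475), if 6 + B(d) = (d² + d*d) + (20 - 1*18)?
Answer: -4/11123 ≈ -0.00035962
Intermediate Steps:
B(d) = -4 + 2*d² (B(d) = -6 + ((d² + d*d) + (20 - 1*18)) = -6 + ((d² + d²) + (20 - 18)) = -6 + (2*d² + 2) = -6 + (2 + 2*d²) = -4 + 2*d²)
o = 529/4 (o = (435 + (-4 + 2*(-7)²))/4 = (435 + (-4 + 2*49))/4 = (435 + (-4 + 98))/4 = (435 + 94)/4 = (¼)*529 = 529/4 ≈ 132.25)
1/((4562 + o) - 7475) = 1/((4562 + 529/4) - 7475) = 1/(18777/4 - 7475) = 1/(-11123/4) = -4/11123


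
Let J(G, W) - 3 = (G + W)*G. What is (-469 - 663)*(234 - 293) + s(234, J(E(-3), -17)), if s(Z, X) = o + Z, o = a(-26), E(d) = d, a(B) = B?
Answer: 66996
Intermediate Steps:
o = -26
J(G, W) = 3 + G*(G + W) (J(G, W) = 3 + (G + W)*G = 3 + G*(G + W))
s(Z, X) = -26 + Z
(-469 - 663)*(234 - 293) + s(234, J(E(-3), -17)) = (-469 - 663)*(234 - 293) + (-26 + 234) = -1132*(-59) + 208 = 66788 + 208 = 66996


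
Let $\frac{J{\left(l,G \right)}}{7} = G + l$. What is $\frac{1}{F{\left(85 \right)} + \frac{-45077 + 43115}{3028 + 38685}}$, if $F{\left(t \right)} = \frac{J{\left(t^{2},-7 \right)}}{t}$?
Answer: $\frac{3545605}{2107424268} \approx 0.0016824$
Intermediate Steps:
$J{\left(l,G \right)} = 7 G + 7 l$ ($J{\left(l,G \right)} = 7 \left(G + l\right) = 7 G + 7 l$)
$F{\left(t \right)} = \frac{-49 + 7 t^{2}}{t}$ ($F{\left(t \right)} = \frac{7 \left(-7\right) + 7 t^{2}}{t} = \frac{-49 + 7 t^{2}}{t}$)
$\frac{1}{F{\left(85 \right)} + \frac{-45077 + 43115}{3028 + 38685}} = \frac{1}{\left(- \frac{49}{85} + 7 \cdot 85\right) + \frac{-45077 + 43115}{3028 + 38685}} = \frac{1}{\left(\left(-49\right) \frac{1}{85} + 595\right) - \frac{1962}{41713}} = \frac{1}{\left(- \frac{49}{85} + 595\right) - \frac{1962}{41713}} = \frac{1}{\frac{50526}{85} - \frac{1962}{41713}} = \frac{1}{\frac{2107424268}{3545605}} = \frac{3545605}{2107424268}$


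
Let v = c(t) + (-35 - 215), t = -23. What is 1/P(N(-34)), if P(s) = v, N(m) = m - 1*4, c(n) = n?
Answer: -1/273 ≈ -0.0036630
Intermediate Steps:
N(m) = -4 + m (N(m) = m - 4 = -4 + m)
v = -273 (v = -23 + (-35 - 215) = -23 - 250 = -273)
P(s) = -273
1/P(N(-34)) = 1/(-273) = -1/273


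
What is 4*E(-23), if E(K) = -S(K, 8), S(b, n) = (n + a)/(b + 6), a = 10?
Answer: 72/17 ≈ 4.2353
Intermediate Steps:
S(b, n) = (10 + n)/(6 + b) (S(b, n) = (n + 10)/(b + 6) = (10 + n)/(6 + b))
E(K) = -18/(6 + K) (E(K) = -(10 + 8)/(6 + K) = -18/(6 + K))
4*E(-23) = 4*(-18/(6 - 23)) = 4*(-18/(-17)) = 4*(-18*(-1/17)) = 4*(18/17) = 72/17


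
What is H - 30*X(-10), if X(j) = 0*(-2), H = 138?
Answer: 138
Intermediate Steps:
X(j) = 0
H - 30*X(-10) = 138 - 30*0 = 138 + 0 = 138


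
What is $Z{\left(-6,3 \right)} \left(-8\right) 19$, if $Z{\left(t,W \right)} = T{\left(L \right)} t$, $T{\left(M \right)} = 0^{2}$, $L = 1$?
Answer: $0$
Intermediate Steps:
$T{\left(M \right)} = 0$
$Z{\left(t,W \right)} = 0$ ($Z{\left(t,W \right)} = 0 t = 0$)
$Z{\left(-6,3 \right)} \left(-8\right) 19 = 0 \left(-8\right) 19 = 0 \cdot 19 = 0$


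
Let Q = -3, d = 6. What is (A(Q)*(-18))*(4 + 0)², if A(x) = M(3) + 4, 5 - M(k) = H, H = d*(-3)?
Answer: -7776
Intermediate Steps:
H = -18 (H = 6*(-3) = -18)
M(k) = 23 (M(k) = 5 - 1*(-18) = 5 + 18 = 23)
A(x) = 27 (A(x) = 23 + 4 = 27)
(A(Q)*(-18))*(4 + 0)² = (27*(-18))*(4 + 0)² = -486*4² = -486*16 = -7776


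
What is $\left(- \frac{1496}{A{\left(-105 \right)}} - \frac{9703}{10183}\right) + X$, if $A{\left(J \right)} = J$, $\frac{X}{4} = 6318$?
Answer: $\frac{27035416433}{1069215} \approx 25285.0$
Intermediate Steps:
$X = 25272$ ($X = 4 \cdot 6318 = 25272$)
$\left(- \frac{1496}{A{\left(-105 \right)}} - \frac{9703}{10183}\right) + X = \left(- \frac{1496}{-105} - \frac{9703}{10183}\right) + 25272 = \left(\left(-1496\right) \left(- \frac{1}{105}\right) - \frac{9703}{10183}\right) + 25272 = \left(\frac{1496}{105} - \frac{9703}{10183}\right) + 25272 = \frac{14214953}{1069215} + 25272 = \frac{27035416433}{1069215}$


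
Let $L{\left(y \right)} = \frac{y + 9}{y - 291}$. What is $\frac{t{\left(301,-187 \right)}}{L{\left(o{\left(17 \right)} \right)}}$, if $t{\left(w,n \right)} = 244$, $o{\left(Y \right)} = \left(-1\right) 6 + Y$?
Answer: $-3416$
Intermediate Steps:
$o{\left(Y \right)} = -6 + Y$
$L{\left(y \right)} = \frac{9 + y}{-291 + y}$
$\frac{t{\left(301,-187 \right)}}{L{\left(o{\left(17 \right)} \right)}} = \frac{244}{\frac{1}{-291 + \left(-6 + 17\right)} \left(9 + \left(-6 + 17\right)\right)} = \frac{244}{\frac{1}{-291 + 11} \left(9 + 11\right)} = \frac{244}{\frac{1}{-280} \cdot 20} = \frac{244}{\left(- \frac{1}{280}\right) 20} = \frac{244}{- \frac{1}{14}} = 244 \left(-14\right) = -3416$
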